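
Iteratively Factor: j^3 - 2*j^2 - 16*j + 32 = (j - 2)*(j^2 - 16) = (j - 4)*(j - 2)*(j + 4)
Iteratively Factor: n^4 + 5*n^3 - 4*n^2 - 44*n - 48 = (n + 2)*(n^3 + 3*n^2 - 10*n - 24) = (n + 2)*(n + 4)*(n^2 - n - 6) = (n - 3)*(n + 2)*(n + 4)*(n + 2)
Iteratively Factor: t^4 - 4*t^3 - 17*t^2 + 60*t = (t - 5)*(t^3 + t^2 - 12*t) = (t - 5)*(t - 3)*(t^2 + 4*t) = t*(t - 5)*(t - 3)*(t + 4)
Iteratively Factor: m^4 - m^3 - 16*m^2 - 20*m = (m - 5)*(m^3 + 4*m^2 + 4*m) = m*(m - 5)*(m^2 + 4*m + 4) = m*(m - 5)*(m + 2)*(m + 2)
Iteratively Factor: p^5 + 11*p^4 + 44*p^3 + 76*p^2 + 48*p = (p + 4)*(p^4 + 7*p^3 + 16*p^2 + 12*p) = (p + 3)*(p + 4)*(p^3 + 4*p^2 + 4*p) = (p + 2)*(p + 3)*(p + 4)*(p^2 + 2*p) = p*(p + 2)*(p + 3)*(p + 4)*(p + 2)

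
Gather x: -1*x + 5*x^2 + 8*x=5*x^2 + 7*x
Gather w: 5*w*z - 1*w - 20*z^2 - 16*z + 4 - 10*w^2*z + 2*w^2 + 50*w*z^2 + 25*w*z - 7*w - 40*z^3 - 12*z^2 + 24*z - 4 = w^2*(2 - 10*z) + w*(50*z^2 + 30*z - 8) - 40*z^3 - 32*z^2 + 8*z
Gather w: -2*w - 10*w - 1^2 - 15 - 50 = -12*w - 66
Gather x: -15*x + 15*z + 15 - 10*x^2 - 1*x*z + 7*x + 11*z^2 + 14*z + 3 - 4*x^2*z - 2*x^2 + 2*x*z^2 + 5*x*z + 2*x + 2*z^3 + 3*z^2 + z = x^2*(-4*z - 12) + x*(2*z^2 + 4*z - 6) + 2*z^3 + 14*z^2 + 30*z + 18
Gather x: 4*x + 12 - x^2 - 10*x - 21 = -x^2 - 6*x - 9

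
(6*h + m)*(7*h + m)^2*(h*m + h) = 294*h^4*m + 294*h^4 + 133*h^3*m^2 + 133*h^3*m + 20*h^2*m^3 + 20*h^2*m^2 + h*m^4 + h*m^3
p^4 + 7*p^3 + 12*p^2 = p^2*(p + 3)*(p + 4)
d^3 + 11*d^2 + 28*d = d*(d + 4)*(d + 7)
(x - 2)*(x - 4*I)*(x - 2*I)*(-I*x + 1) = -I*x^4 - 5*x^3 + 2*I*x^3 + 10*x^2 + 2*I*x^2 - 8*x - 4*I*x + 16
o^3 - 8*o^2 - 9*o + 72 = (o - 8)*(o - 3)*(o + 3)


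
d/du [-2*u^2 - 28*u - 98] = -4*u - 28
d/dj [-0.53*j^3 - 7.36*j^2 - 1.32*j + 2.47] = -1.59*j^2 - 14.72*j - 1.32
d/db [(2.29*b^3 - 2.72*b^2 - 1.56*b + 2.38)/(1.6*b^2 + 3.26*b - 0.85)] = (3.664*b^4 + 14.9308*b^3 - 12.2107*b^2 - 2.992*b - 6.4328)/(2.56*b^4 + 10.432*b^3 + 7.9076*b^2 - 5.542*b + 0.7225)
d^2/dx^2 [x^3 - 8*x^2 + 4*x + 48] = 6*x - 16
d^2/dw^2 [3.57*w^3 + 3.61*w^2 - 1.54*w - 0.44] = 21.42*w + 7.22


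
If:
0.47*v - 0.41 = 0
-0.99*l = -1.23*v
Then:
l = 1.08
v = 0.87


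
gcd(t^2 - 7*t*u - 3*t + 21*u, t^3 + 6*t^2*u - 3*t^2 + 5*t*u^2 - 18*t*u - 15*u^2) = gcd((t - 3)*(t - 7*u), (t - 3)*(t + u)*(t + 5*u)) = t - 3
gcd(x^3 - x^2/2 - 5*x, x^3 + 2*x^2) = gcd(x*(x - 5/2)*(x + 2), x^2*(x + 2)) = x^2 + 2*x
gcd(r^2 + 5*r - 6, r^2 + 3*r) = 1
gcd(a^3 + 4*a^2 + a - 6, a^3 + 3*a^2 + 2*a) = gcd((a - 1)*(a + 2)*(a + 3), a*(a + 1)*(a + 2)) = a + 2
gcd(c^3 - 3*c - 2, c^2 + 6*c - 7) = 1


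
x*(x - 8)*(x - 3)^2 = x^4 - 14*x^3 + 57*x^2 - 72*x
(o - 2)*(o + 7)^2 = o^3 + 12*o^2 + 21*o - 98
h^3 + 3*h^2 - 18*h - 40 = (h - 4)*(h + 2)*(h + 5)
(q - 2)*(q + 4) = q^2 + 2*q - 8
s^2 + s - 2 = (s - 1)*(s + 2)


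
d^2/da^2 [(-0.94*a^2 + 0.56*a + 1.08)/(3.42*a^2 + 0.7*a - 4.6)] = (-1.4210854715202e-14*a^4 + 17.600688*a^3 - 12.935808*a^2 + 68.37264*a - 1.13487999999999)/(40.001688*a^6 + 24.56244*a^5 - 156.38292*a^4 - 65.7314*a^3 + 210.3396*a^2 + 44.436*a - 97.336)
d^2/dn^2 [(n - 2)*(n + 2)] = 2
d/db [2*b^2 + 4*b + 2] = 4*b + 4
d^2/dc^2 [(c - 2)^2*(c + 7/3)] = 6*c - 10/3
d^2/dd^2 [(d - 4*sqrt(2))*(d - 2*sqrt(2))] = 2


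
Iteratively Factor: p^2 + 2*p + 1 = (p + 1)*(p + 1)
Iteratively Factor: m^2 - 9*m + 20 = (m - 4)*(m - 5)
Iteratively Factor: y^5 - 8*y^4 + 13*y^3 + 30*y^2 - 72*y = (y)*(y^4 - 8*y^3 + 13*y^2 + 30*y - 72) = y*(y + 2)*(y^3 - 10*y^2 + 33*y - 36) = y*(y - 3)*(y + 2)*(y^2 - 7*y + 12) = y*(y - 4)*(y - 3)*(y + 2)*(y - 3)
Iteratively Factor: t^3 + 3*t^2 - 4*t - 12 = (t + 2)*(t^2 + t - 6) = (t + 2)*(t + 3)*(t - 2)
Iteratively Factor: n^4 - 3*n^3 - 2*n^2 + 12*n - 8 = (n - 2)*(n^3 - n^2 - 4*n + 4) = (n - 2)*(n + 2)*(n^2 - 3*n + 2) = (n - 2)*(n - 1)*(n + 2)*(n - 2)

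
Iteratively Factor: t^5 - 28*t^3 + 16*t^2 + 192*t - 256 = (t + 4)*(t^4 - 4*t^3 - 12*t^2 + 64*t - 64) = (t - 4)*(t + 4)*(t^3 - 12*t + 16) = (t - 4)*(t - 2)*(t + 4)*(t^2 + 2*t - 8) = (t - 4)*(t - 2)^2*(t + 4)*(t + 4)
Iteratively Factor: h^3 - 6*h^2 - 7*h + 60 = (h - 5)*(h^2 - h - 12) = (h - 5)*(h + 3)*(h - 4)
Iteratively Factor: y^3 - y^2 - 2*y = (y + 1)*(y^2 - 2*y) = (y - 2)*(y + 1)*(y)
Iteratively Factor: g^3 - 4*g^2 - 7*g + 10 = (g - 1)*(g^2 - 3*g - 10) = (g - 1)*(g + 2)*(g - 5)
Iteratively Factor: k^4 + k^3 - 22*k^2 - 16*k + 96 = (k + 4)*(k^3 - 3*k^2 - 10*k + 24) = (k + 3)*(k + 4)*(k^2 - 6*k + 8) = (k - 4)*(k + 3)*(k + 4)*(k - 2)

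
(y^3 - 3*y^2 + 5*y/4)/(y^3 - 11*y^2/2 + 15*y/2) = (y - 1/2)/(y - 3)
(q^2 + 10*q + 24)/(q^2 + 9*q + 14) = (q^2 + 10*q + 24)/(q^2 + 9*q + 14)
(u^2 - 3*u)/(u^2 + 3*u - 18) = u/(u + 6)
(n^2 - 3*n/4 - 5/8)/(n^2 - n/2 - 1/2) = (n - 5/4)/(n - 1)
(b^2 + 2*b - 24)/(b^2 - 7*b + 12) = (b + 6)/(b - 3)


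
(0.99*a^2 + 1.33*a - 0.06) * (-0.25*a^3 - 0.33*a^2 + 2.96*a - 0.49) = -0.2475*a^5 - 0.6592*a^4 + 2.5065*a^3 + 3.4715*a^2 - 0.8293*a + 0.0294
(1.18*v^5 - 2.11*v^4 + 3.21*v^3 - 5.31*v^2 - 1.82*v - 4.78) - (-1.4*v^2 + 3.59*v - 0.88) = 1.18*v^5 - 2.11*v^4 + 3.21*v^3 - 3.91*v^2 - 5.41*v - 3.9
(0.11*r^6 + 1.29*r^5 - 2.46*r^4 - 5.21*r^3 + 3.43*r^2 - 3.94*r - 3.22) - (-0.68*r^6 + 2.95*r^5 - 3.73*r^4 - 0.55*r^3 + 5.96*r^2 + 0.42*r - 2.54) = 0.79*r^6 - 1.66*r^5 + 1.27*r^4 - 4.66*r^3 - 2.53*r^2 - 4.36*r - 0.68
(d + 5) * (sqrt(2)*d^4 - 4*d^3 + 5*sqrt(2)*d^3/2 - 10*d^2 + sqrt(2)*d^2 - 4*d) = sqrt(2)*d^5 - 4*d^4 + 15*sqrt(2)*d^4/2 - 30*d^3 + 27*sqrt(2)*d^3/2 - 54*d^2 + 5*sqrt(2)*d^2 - 20*d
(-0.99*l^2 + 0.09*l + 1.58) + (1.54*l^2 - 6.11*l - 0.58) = 0.55*l^2 - 6.02*l + 1.0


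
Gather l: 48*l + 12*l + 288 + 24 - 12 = 60*l + 300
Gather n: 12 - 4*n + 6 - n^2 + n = -n^2 - 3*n + 18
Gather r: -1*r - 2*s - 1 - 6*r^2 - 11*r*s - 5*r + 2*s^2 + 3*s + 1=-6*r^2 + r*(-11*s - 6) + 2*s^2 + s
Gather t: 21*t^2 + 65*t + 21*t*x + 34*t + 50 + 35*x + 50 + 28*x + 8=21*t^2 + t*(21*x + 99) + 63*x + 108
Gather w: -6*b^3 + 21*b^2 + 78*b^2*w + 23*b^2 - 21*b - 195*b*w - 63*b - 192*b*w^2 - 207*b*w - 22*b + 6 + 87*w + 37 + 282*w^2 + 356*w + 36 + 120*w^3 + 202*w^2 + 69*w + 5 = -6*b^3 + 44*b^2 - 106*b + 120*w^3 + w^2*(484 - 192*b) + w*(78*b^2 - 402*b + 512) + 84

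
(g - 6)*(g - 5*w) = g^2 - 5*g*w - 6*g + 30*w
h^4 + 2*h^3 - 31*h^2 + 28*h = h*(h - 4)*(h - 1)*(h + 7)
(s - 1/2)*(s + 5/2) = s^2 + 2*s - 5/4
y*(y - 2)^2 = y^3 - 4*y^2 + 4*y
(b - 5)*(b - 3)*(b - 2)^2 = b^4 - 12*b^3 + 51*b^2 - 92*b + 60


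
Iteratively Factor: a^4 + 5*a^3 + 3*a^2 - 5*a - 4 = (a + 1)*(a^3 + 4*a^2 - a - 4) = (a - 1)*(a + 1)*(a^2 + 5*a + 4) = (a - 1)*(a + 1)*(a + 4)*(a + 1)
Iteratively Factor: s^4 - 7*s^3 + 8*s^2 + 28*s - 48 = (s - 2)*(s^3 - 5*s^2 - 2*s + 24) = (s - 2)*(s + 2)*(s^2 - 7*s + 12) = (s - 4)*(s - 2)*(s + 2)*(s - 3)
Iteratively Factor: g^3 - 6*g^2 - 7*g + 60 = (g + 3)*(g^2 - 9*g + 20) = (g - 5)*(g + 3)*(g - 4)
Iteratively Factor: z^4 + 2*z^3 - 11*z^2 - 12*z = (z + 1)*(z^3 + z^2 - 12*z) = (z - 3)*(z + 1)*(z^2 + 4*z) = (z - 3)*(z + 1)*(z + 4)*(z)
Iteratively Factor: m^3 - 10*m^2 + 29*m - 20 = (m - 1)*(m^2 - 9*m + 20) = (m - 5)*(m - 1)*(m - 4)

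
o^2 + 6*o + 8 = (o + 2)*(o + 4)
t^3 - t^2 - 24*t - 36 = (t - 6)*(t + 2)*(t + 3)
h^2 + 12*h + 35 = (h + 5)*(h + 7)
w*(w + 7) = w^2 + 7*w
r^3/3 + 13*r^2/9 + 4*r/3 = r*(r/3 + 1)*(r + 4/3)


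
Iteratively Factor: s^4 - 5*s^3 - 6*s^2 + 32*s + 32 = (s + 1)*(s^3 - 6*s^2 + 32) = (s - 4)*(s + 1)*(s^2 - 2*s - 8) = (s - 4)^2*(s + 1)*(s + 2)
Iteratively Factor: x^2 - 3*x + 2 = (x - 2)*(x - 1)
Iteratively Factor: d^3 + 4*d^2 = (d + 4)*(d^2) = d*(d + 4)*(d)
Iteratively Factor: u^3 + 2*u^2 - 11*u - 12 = (u - 3)*(u^2 + 5*u + 4) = (u - 3)*(u + 1)*(u + 4)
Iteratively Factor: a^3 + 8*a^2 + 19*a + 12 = (a + 3)*(a^2 + 5*a + 4) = (a + 3)*(a + 4)*(a + 1)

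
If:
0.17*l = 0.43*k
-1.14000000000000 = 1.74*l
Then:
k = -0.26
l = -0.66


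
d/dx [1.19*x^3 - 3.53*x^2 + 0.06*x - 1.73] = 3.57*x^2 - 7.06*x + 0.06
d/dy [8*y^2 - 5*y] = 16*y - 5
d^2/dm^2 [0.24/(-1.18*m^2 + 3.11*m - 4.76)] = (0.668352*m^2 - 1.761504*m - 0.24*(2.36*m - 3.11)*(4.72*m - 6.22) + 2.696064)/(1.18*m^2 - 3.11*m + 4.76)^3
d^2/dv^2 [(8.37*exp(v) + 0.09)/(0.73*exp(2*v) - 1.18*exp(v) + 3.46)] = (4.46037299999999*exp(4*v) + 7.40176199999998*exp(3*v) - 127.078254*exp(2*v) + 33.389064*exp(v) + 100.569744)*exp(v)/(0.389017*exp(6*v) - 1.886466*exp(5*v) + 8.580858*exp(4*v) - 19.525696*exp(3*v) + 40.670916*exp(2*v) - 42.379464*exp(v) + 41.421736)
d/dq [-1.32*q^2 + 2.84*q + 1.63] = 2.84 - 2.64*q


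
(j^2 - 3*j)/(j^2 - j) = (j - 3)/(j - 1)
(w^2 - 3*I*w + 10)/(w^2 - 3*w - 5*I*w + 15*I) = (w + 2*I)/(w - 3)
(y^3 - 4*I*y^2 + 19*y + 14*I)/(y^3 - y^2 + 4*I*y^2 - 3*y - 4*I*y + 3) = (y^2 - 5*I*y + 14)/(y^2 + y*(-1 + 3*I) - 3*I)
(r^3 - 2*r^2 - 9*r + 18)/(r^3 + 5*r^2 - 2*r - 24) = (r - 3)/(r + 4)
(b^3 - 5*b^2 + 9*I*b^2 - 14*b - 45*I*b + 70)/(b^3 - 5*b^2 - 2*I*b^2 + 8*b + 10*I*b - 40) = (b + 7*I)/(b - 4*I)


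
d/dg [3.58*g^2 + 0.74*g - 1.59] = 7.16*g + 0.74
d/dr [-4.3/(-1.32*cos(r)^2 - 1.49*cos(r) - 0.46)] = (11.352*cos(r) + 6.407)*sin(r)/(1.32*cos(r)^2 + 1.49*cos(r) + 0.46)^2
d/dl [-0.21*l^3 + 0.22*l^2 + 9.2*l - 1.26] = -0.63*l^2 + 0.44*l + 9.2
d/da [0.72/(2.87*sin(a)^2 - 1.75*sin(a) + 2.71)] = (1.26 - 4.1328*sin(a))*cos(a)/(2.87*sin(a)^2 - 1.75*sin(a) + 2.71)^2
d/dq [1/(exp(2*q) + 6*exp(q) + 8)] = 2*(-exp(q) - 3)*exp(q)/(exp(2*q) + 6*exp(q) + 8)^2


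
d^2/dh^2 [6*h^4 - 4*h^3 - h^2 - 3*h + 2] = 72*h^2 - 24*h - 2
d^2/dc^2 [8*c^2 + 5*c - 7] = 16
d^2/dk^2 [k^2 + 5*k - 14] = 2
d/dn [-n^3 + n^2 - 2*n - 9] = -3*n^2 + 2*n - 2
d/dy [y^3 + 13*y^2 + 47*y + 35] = 3*y^2 + 26*y + 47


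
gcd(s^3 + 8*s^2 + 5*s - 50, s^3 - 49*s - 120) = s + 5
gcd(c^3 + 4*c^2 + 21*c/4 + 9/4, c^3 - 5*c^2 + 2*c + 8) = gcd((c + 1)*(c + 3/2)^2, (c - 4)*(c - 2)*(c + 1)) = c + 1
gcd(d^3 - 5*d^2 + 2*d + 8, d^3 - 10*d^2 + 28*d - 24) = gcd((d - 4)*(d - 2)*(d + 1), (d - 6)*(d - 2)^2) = d - 2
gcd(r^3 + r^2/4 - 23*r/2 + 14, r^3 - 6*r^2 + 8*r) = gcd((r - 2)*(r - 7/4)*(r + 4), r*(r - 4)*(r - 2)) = r - 2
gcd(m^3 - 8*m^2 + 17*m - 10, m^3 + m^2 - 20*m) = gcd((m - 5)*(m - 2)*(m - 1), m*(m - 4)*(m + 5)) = 1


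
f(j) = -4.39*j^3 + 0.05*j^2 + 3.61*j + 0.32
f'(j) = -13.17*j^2 + 0.1*j + 3.61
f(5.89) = -873.72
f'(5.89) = -452.70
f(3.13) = -122.51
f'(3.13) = -125.10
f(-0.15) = -0.21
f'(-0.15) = 3.30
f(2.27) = -42.58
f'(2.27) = -64.03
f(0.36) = 1.42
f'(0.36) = 1.94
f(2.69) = -75.06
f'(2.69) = -91.42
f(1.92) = -23.64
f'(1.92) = -44.75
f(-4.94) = 512.94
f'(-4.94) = -318.28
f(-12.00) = 7550.12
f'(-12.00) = -1894.07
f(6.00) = -924.46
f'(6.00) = -469.91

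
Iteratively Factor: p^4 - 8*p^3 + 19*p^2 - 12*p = (p - 1)*(p^3 - 7*p^2 + 12*p) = (p - 4)*(p - 1)*(p^2 - 3*p) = p*(p - 4)*(p - 1)*(p - 3)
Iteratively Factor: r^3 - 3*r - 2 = (r + 1)*(r^2 - r - 2) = (r - 2)*(r + 1)*(r + 1)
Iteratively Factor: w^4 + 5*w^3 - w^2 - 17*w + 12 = (w - 1)*(w^3 + 6*w^2 + 5*w - 12) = (w - 1)*(w + 4)*(w^2 + 2*w - 3) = (w - 1)^2*(w + 4)*(w + 3)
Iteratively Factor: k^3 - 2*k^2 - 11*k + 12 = (k + 3)*(k^2 - 5*k + 4) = (k - 4)*(k + 3)*(k - 1)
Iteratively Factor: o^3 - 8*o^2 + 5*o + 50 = (o + 2)*(o^2 - 10*o + 25) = (o - 5)*(o + 2)*(o - 5)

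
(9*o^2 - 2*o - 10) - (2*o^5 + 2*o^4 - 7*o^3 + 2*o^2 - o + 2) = -2*o^5 - 2*o^4 + 7*o^3 + 7*o^2 - o - 12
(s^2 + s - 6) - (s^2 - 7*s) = 8*s - 6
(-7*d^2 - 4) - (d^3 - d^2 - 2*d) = -d^3 - 6*d^2 + 2*d - 4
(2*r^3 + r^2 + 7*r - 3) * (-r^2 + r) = -2*r^5 + r^4 - 6*r^3 + 10*r^2 - 3*r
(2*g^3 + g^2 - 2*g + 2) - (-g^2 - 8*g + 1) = 2*g^3 + 2*g^2 + 6*g + 1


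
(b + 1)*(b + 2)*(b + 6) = b^3 + 9*b^2 + 20*b + 12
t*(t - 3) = t^2 - 3*t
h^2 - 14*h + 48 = (h - 8)*(h - 6)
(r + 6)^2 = r^2 + 12*r + 36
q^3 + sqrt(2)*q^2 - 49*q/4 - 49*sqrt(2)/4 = (q - 7/2)*(q + 7/2)*(q + sqrt(2))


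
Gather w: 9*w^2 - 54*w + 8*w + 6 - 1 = 9*w^2 - 46*w + 5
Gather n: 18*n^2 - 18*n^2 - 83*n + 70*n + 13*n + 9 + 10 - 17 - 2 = 0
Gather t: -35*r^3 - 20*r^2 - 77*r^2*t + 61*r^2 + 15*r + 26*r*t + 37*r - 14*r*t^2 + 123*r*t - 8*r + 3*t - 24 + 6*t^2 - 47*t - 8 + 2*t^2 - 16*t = -35*r^3 + 41*r^2 + 44*r + t^2*(8 - 14*r) + t*(-77*r^2 + 149*r - 60) - 32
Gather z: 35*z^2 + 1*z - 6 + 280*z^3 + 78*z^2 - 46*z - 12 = 280*z^3 + 113*z^2 - 45*z - 18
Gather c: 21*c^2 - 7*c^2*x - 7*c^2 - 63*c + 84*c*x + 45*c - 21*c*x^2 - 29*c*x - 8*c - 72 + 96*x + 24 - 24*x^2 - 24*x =c^2*(14 - 7*x) + c*(-21*x^2 + 55*x - 26) - 24*x^2 + 72*x - 48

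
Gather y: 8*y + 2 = 8*y + 2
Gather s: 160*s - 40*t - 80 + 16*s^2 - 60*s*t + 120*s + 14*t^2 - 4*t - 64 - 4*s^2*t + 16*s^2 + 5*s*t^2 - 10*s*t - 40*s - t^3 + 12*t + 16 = s^2*(32 - 4*t) + s*(5*t^2 - 70*t + 240) - t^3 + 14*t^2 - 32*t - 128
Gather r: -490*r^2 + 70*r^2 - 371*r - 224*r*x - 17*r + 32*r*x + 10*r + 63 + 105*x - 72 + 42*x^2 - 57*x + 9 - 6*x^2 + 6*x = -420*r^2 + r*(-192*x - 378) + 36*x^2 + 54*x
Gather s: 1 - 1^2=0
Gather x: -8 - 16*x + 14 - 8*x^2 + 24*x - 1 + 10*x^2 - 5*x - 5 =2*x^2 + 3*x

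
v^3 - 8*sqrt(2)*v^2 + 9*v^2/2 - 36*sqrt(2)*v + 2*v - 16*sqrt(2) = (v + 1/2)*(v + 4)*(v - 8*sqrt(2))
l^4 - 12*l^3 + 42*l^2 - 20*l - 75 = (l - 5)^2*(l - 3)*(l + 1)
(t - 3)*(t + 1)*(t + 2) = t^3 - 7*t - 6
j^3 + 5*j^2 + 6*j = j*(j + 2)*(j + 3)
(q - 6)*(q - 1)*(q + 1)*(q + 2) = q^4 - 4*q^3 - 13*q^2 + 4*q + 12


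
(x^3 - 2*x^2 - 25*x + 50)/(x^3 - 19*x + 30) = (x - 5)/(x - 3)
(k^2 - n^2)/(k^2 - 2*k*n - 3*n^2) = (k - n)/(k - 3*n)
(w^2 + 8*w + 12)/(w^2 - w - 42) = (w + 2)/(w - 7)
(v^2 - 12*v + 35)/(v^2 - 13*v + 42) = (v - 5)/(v - 6)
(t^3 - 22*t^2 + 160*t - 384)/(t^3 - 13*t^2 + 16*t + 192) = (t - 6)/(t + 3)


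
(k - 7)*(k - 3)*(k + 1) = k^3 - 9*k^2 + 11*k + 21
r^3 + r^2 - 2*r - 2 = (r + 1)*(r - sqrt(2))*(r + sqrt(2))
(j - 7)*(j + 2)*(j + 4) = j^3 - j^2 - 34*j - 56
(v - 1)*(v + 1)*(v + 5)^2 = v^4 + 10*v^3 + 24*v^2 - 10*v - 25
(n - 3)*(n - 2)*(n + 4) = n^3 - n^2 - 14*n + 24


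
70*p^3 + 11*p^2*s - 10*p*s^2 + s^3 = (-7*p + s)*(-5*p + s)*(2*p + s)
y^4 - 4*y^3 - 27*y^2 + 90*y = y*(y - 6)*(y - 3)*(y + 5)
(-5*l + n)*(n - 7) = -5*l*n + 35*l + n^2 - 7*n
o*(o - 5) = o^2 - 5*o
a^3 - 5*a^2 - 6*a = a*(a - 6)*(a + 1)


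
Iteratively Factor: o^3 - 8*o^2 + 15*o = (o - 5)*(o^2 - 3*o) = (o - 5)*(o - 3)*(o)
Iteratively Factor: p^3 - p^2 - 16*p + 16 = (p + 4)*(p^2 - 5*p + 4) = (p - 4)*(p + 4)*(p - 1)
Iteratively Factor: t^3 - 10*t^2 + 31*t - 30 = (t - 5)*(t^2 - 5*t + 6) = (t - 5)*(t - 3)*(t - 2)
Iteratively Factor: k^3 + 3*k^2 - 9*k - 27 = (k + 3)*(k^2 - 9) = (k + 3)^2*(k - 3)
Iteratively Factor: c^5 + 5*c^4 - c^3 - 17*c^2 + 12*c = (c + 4)*(c^4 + c^3 - 5*c^2 + 3*c) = (c + 3)*(c + 4)*(c^3 - 2*c^2 + c) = (c - 1)*(c + 3)*(c + 4)*(c^2 - c) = (c - 1)^2*(c + 3)*(c + 4)*(c)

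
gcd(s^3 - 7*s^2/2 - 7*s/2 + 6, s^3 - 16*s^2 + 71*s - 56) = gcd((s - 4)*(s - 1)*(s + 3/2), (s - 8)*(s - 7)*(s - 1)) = s - 1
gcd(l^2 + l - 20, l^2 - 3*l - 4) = l - 4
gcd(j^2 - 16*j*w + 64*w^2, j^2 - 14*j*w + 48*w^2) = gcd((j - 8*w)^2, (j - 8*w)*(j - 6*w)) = -j + 8*w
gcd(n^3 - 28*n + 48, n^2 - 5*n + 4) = n - 4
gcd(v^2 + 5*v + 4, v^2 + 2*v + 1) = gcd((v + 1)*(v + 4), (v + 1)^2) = v + 1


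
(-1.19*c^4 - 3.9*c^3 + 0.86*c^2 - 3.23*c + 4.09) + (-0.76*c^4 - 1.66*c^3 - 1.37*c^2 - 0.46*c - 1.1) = -1.95*c^4 - 5.56*c^3 - 0.51*c^2 - 3.69*c + 2.99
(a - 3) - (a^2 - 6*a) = -a^2 + 7*a - 3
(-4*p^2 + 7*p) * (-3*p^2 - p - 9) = 12*p^4 - 17*p^3 + 29*p^2 - 63*p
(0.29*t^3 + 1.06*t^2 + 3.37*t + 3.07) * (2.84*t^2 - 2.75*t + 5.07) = 0.8236*t^5 + 2.2129*t^4 + 8.1261*t^3 + 4.8255*t^2 + 8.6434*t + 15.5649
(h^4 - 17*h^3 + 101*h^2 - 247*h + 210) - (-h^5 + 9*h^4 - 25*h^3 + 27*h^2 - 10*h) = h^5 - 8*h^4 + 8*h^3 + 74*h^2 - 237*h + 210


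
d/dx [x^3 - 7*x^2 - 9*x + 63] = 3*x^2 - 14*x - 9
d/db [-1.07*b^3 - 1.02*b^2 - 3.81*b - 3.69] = -3.21*b^2 - 2.04*b - 3.81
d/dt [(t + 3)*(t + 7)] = 2*t + 10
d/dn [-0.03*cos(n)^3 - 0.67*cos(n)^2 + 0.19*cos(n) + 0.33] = (0.09*cos(n)^2 + 1.34*cos(n) - 0.19)*sin(n)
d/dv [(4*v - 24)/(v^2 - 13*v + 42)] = -4/(v^2 - 14*v + 49)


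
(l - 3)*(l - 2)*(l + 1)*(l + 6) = l^4 + 2*l^3 - 23*l^2 + 12*l + 36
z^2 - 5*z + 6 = (z - 3)*(z - 2)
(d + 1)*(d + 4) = d^2 + 5*d + 4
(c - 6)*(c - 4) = c^2 - 10*c + 24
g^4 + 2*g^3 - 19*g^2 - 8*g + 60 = (g - 3)*(g - 2)*(g + 2)*(g + 5)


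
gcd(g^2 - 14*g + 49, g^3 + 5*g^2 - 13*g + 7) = 1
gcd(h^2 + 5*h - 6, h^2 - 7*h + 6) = h - 1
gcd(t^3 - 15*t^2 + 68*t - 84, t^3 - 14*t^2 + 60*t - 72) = t^2 - 8*t + 12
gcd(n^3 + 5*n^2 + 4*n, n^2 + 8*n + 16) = n + 4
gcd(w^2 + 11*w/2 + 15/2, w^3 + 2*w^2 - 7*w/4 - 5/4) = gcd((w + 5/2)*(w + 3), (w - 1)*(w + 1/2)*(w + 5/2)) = w + 5/2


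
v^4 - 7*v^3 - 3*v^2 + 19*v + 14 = (v - 7)*(v - 2)*(v + 1)^2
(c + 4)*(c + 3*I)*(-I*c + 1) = -I*c^3 + 4*c^2 - 4*I*c^2 + 16*c + 3*I*c + 12*I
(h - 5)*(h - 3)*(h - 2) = h^3 - 10*h^2 + 31*h - 30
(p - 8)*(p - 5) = p^2 - 13*p + 40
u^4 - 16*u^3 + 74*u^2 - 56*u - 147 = (u - 7)^2*(u - 3)*(u + 1)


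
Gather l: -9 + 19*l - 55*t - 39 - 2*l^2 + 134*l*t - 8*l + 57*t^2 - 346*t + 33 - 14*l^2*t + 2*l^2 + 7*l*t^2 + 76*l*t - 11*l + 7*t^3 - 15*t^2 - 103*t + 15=-14*l^2*t + l*(7*t^2 + 210*t) + 7*t^3 + 42*t^2 - 504*t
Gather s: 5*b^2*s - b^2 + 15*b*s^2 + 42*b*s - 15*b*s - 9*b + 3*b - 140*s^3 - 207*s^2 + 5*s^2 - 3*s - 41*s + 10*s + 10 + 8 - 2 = -b^2 - 6*b - 140*s^3 + s^2*(15*b - 202) + s*(5*b^2 + 27*b - 34) + 16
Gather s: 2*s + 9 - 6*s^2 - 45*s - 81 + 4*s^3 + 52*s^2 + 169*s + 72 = 4*s^3 + 46*s^2 + 126*s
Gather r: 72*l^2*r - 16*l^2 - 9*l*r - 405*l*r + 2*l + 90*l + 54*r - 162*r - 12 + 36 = -16*l^2 + 92*l + r*(72*l^2 - 414*l - 108) + 24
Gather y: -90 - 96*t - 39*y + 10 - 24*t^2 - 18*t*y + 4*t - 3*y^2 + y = -24*t^2 - 92*t - 3*y^2 + y*(-18*t - 38) - 80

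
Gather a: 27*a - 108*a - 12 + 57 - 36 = 9 - 81*a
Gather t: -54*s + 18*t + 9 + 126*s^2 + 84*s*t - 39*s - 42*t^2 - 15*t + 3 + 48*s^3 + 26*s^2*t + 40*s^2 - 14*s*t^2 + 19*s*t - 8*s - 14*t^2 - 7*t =48*s^3 + 166*s^2 - 101*s + t^2*(-14*s - 56) + t*(26*s^2 + 103*s - 4) + 12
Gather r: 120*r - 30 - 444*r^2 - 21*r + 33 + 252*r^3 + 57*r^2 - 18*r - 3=252*r^3 - 387*r^2 + 81*r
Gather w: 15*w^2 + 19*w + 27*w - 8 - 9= 15*w^2 + 46*w - 17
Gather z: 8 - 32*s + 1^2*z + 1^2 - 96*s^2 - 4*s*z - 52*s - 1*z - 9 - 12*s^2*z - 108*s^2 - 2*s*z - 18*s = -204*s^2 - 102*s + z*(-12*s^2 - 6*s)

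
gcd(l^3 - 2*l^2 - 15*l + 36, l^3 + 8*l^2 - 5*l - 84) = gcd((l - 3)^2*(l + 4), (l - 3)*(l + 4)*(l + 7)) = l^2 + l - 12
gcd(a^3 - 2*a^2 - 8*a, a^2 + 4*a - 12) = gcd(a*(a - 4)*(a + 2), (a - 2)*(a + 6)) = 1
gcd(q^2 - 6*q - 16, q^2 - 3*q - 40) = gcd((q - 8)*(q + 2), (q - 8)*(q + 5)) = q - 8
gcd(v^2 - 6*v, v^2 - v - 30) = v - 6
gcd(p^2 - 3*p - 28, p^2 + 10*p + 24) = p + 4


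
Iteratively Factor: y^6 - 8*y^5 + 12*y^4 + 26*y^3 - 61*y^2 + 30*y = (y - 1)*(y^5 - 7*y^4 + 5*y^3 + 31*y^2 - 30*y) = (y - 1)^2*(y^4 - 6*y^3 - y^2 + 30*y) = (y - 5)*(y - 1)^2*(y^3 - y^2 - 6*y) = (y - 5)*(y - 1)^2*(y + 2)*(y^2 - 3*y) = (y - 5)*(y - 3)*(y - 1)^2*(y + 2)*(y)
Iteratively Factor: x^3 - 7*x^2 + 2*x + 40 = (x - 5)*(x^2 - 2*x - 8) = (x - 5)*(x + 2)*(x - 4)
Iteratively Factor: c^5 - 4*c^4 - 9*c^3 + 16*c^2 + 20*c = (c + 2)*(c^4 - 6*c^3 + 3*c^2 + 10*c) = (c - 2)*(c + 2)*(c^3 - 4*c^2 - 5*c) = (c - 2)*(c + 1)*(c + 2)*(c^2 - 5*c) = c*(c - 2)*(c + 1)*(c + 2)*(c - 5)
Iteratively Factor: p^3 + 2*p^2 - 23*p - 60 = (p + 4)*(p^2 - 2*p - 15) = (p + 3)*(p + 4)*(p - 5)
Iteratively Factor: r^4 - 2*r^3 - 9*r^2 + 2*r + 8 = (r - 4)*(r^3 + 2*r^2 - r - 2) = (r - 4)*(r + 2)*(r^2 - 1) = (r - 4)*(r - 1)*(r + 2)*(r + 1)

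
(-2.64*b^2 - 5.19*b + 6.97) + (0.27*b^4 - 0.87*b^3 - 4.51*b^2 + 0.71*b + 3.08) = 0.27*b^4 - 0.87*b^3 - 7.15*b^2 - 4.48*b + 10.05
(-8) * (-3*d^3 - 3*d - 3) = 24*d^3 + 24*d + 24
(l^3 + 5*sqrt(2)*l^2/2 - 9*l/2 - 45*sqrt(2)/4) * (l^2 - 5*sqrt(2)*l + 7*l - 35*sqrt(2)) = l^5 - 5*sqrt(2)*l^4/2 + 7*l^4 - 59*l^3/2 - 35*sqrt(2)*l^3/2 - 413*l^2/2 + 45*sqrt(2)*l^2/4 + 315*sqrt(2)*l/4 + 225*l/2 + 1575/2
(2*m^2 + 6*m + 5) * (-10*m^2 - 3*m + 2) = -20*m^4 - 66*m^3 - 64*m^2 - 3*m + 10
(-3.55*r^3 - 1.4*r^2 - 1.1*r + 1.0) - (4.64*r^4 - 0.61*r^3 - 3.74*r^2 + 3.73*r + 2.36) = -4.64*r^4 - 2.94*r^3 + 2.34*r^2 - 4.83*r - 1.36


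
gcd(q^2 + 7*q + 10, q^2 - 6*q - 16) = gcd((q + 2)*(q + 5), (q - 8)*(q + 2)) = q + 2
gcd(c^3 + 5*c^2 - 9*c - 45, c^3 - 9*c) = c^2 - 9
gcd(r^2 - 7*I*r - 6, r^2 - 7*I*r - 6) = r^2 - 7*I*r - 6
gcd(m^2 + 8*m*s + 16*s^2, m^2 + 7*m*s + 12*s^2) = m + 4*s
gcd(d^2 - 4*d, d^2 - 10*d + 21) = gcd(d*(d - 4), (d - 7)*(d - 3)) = 1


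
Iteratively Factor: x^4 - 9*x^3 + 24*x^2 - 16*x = (x - 4)*(x^3 - 5*x^2 + 4*x) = x*(x - 4)*(x^2 - 5*x + 4) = x*(x - 4)^2*(x - 1)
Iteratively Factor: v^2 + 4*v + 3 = (v + 1)*(v + 3)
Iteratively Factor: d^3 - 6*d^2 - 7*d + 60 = (d + 3)*(d^2 - 9*d + 20) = (d - 4)*(d + 3)*(d - 5)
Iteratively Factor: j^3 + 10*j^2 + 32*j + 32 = (j + 4)*(j^2 + 6*j + 8) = (j + 4)^2*(j + 2)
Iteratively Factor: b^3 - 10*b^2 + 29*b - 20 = (b - 1)*(b^2 - 9*b + 20) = (b - 4)*(b - 1)*(b - 5)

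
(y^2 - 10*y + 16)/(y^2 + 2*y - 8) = (y - 8)/(y + 4)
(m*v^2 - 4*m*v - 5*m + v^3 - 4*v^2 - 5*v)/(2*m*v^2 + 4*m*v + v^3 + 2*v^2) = (m*v^2 - 4*m*v - 5*m + v^3 - 4*v^2 - 5*v)/(v*(2*m*v + 4*m + v^2 + 2*v))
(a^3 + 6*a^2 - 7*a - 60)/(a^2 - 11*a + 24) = (a^2 + 9*a + 20)/(a - 8)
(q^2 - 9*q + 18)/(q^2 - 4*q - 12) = (q - 3)/(q + 2)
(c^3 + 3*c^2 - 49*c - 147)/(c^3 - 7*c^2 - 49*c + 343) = (c + 3)/(c - 7)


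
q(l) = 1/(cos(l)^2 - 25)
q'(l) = 2*sin(l)*cos(l)/(cos(l)^2 - 25)^2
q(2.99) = -0.04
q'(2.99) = -0.00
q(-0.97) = -0.04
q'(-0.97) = -0.00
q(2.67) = -0.04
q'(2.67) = -0.00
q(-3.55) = -0.04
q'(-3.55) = -0.00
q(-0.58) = -0.04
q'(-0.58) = -0.00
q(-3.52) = -0.04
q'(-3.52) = -0.00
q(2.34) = -0.04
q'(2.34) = -0.00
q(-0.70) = -0.04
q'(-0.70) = -0.00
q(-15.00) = -0.04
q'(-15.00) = 0.00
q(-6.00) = -0.04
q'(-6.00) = 0.00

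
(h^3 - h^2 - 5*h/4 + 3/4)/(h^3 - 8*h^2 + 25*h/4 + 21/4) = (2*h^2 + h - 1)/(2*h^2 - 13*h - 7)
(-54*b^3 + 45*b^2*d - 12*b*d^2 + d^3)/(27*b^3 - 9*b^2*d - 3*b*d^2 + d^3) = (-6*b + d)/(3*b + d)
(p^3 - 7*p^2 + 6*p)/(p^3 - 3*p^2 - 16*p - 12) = p*(p - 1)/(p^2 + 3*p + 2)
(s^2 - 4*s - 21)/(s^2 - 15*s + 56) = (s + 3)/(s - 8)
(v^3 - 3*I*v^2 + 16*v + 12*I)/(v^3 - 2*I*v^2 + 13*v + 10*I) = (v - 6*I)/(v - 5*I)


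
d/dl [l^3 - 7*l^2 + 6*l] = 3*l^2 - 14*l + 6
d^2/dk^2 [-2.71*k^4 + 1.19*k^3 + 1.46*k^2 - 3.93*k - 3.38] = -32.52*k^2 + 7.14*k + 2.92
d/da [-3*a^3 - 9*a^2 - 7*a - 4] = -9*a^2 - 18*a - 7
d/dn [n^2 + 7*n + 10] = 2*n + 7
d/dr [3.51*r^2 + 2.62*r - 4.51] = 7.02*r + 2.62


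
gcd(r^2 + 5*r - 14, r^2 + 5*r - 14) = r^2 + 5*r - 14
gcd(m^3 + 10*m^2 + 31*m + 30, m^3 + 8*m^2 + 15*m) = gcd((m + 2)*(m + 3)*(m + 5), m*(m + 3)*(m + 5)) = m^2 + 8*m + 15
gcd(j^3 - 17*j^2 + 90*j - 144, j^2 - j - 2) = 1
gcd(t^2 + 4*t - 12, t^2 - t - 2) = t - 2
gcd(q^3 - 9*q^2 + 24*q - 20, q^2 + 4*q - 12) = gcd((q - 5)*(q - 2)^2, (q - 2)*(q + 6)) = q - 2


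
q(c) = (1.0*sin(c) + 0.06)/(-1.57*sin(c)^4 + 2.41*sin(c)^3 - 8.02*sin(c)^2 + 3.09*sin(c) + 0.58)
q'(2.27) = -2.28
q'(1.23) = 0.33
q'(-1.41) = 0.01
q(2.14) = -0.49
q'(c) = (1.0*sin(c) + 0.06)*(6.28*sin(c)^3*cos(c) - 7.23*sin(c)^2*cos(c) + 16.04*sin(c)*cos(c) - 3.09*cos(c))/(-1.57*sin(c)^4 + 2.41*sin(c)^3 - 8.02*sin(c)^2 + 3.09*sin(c) + 0.58)^2 + 1.0*cos(c)/(-1.57*sin(c)^4 + 2.41*sin(c)^3 - 8.02*sin(c)^2 + 3.09*sin(c) + 0.58) = (4.71*sin(c)^4 - 4.4432*sin(c)^3 + 7.5862*sin(c)^2 + 0.9624*sin(c) + 0.3946)*cos(c)/(2.4649*sin(c)^8 - 7.5674*sin(c)^7 + 30.9909*sin(c)^6 - 48.359*sin(c)^5 + 77.393*sin(c)^4 - 46.768*sin(c)^3 + 0.244900000000001*sin(c)^2 + 3.5844*sin(c) + 0.3364)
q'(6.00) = 0.86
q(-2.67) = 0.14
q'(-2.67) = -0.25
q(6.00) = 0.23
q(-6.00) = 0.39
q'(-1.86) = -0.02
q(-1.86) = 0.07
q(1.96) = -0.37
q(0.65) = -4.06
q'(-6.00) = 1.54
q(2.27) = -0.68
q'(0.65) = 101.04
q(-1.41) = 0.07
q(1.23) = -0.35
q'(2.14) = -0.98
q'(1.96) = -0.41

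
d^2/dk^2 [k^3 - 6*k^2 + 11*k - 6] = 6*k - 12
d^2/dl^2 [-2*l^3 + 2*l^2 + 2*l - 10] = 4 - 12*l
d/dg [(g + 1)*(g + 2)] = 2*g + 3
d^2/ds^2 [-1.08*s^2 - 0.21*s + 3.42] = -2.16000000000000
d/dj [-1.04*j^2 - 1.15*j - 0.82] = -2.08*j - 1.15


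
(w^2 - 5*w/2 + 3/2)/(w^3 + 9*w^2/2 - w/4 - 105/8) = 4*(w - 1)/(4*w^2 + 24*w + 35)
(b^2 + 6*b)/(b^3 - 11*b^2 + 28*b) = (b + 6)/(b^2 - 11*b + 28)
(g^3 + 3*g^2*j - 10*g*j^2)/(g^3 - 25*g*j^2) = (g - 2*j)/(g - 5*j)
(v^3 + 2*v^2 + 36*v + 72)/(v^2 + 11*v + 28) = (v^3 + 2*v^2 + 36*v + 72)/(v^2 + 11*v + 28)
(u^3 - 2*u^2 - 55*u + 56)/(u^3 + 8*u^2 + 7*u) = (u^2 - 9*u + 8)/(u*(u + 1))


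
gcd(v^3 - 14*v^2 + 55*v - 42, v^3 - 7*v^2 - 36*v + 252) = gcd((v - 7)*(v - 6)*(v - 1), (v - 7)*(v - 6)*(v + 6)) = v^2 - 13*v + 42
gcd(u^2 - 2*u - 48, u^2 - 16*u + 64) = u - 8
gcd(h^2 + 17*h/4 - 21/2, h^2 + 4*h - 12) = h + 6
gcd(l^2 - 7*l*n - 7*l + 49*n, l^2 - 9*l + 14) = l - 7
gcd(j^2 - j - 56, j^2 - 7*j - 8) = j - 8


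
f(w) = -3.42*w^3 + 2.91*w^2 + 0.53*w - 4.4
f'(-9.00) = -882.91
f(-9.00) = 2719.72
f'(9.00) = -778.15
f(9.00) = -2257.10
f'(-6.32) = -446.06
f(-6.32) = 971.81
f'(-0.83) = -11.37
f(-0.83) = -0.88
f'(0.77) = -1.07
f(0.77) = -3.83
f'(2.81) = -64.13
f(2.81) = -55.82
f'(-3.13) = -118.20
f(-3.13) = 127.32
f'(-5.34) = -323.12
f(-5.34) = 596.52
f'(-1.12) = -18.86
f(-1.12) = 3.46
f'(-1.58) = -34.28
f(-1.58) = 15.52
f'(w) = -10.26*w^2 + 5.82*w + 0.53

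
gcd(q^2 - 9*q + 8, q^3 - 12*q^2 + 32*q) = q - 8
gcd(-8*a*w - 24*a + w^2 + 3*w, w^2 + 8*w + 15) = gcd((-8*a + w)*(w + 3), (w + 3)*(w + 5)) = w + 3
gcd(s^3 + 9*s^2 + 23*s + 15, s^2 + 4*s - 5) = s + 5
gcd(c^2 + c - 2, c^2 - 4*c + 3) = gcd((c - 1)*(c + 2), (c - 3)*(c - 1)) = c - 1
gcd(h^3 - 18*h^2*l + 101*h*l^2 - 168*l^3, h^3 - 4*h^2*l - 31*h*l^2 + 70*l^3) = h - 7*l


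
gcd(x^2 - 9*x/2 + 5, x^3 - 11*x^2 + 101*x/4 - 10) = x - 5/2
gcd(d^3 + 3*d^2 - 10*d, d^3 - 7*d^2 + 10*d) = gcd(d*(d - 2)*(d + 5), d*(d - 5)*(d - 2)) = d^2 - 2*d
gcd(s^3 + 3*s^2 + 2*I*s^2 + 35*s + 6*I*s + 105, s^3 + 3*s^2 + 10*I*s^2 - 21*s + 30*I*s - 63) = s^2 + s*(3 + 7*I) + 21*I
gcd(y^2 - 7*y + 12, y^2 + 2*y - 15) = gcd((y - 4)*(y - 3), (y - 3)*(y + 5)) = y - 3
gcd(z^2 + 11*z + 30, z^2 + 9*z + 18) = z + 6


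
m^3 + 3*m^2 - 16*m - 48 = (m - 4)*(m + 3)*(m + 4)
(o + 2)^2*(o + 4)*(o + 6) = o^4 + 14*o^3 + 68*o^2 + 136*o + 96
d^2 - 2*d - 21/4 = (d - 7/2)*(d + 3/2)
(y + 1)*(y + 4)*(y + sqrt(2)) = y^3 + sqrt(2)*y^2 + 5*y^2 + 4*y + 5*sqrt(2)*y + 4*sqrt(2)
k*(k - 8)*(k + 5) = k^3 - 3*k^2 - 40*k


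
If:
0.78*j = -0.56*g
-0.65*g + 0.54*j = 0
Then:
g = 0.00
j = 0.00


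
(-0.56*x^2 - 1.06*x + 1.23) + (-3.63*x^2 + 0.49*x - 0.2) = -4.19*x^2 - 0.57*x + 1.03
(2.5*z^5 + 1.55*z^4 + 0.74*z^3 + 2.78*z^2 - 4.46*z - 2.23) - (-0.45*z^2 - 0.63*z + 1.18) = 2.5*z^5 + 1.55*z^4 + 0.74*z^3 + 3.23*z^2 - 3.83*z - 3.41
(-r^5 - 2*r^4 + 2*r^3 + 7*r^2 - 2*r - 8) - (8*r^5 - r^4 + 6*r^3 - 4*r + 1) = -9*r^5 - r^4 - 4*r^3 + 7*r^2 + 2*r - 9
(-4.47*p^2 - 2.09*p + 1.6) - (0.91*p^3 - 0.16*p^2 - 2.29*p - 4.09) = -0.91*p^3 - 4.31*p^2 + 0.2*p + 5.69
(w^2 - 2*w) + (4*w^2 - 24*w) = 5*w^2 - 26*w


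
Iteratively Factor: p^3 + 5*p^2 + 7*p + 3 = (p + 1)*(p^2 + 4*p + 3) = (p + 1)*(p + 3)*(p + 1)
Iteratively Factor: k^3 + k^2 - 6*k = (k)*(k^2 + k - 6) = k*(k - 2)*(k + 3)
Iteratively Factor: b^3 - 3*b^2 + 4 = (b - 2)*(b^2 - b - 2) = (b - 2)*(b + 1)*(b - 2)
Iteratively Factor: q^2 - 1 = (q + 1)*(q - 1)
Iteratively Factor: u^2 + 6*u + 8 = (u + 4)*(u + 2)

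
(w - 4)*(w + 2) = w^2 - 2*w - 8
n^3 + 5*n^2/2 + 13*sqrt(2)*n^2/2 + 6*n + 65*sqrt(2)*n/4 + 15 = (n + 5/2)*(n + sqrt(2)/2)*(n + 6*sqrt(2))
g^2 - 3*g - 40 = (g - 8)*(g + 5)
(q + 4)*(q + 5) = q^2 + 9*q + 20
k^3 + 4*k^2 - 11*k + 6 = (k - 1)^2*(k + 6)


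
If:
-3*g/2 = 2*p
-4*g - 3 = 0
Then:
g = -3/4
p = 9/16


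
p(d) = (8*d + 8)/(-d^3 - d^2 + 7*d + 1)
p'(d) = (8*d + 8)*(3*d^2 + 2*d - 7)/(-d^3 - d^2 + 7*d + 1)^2 + 8/(-d^3 - d^2 + 7*d + 1)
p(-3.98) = -1.17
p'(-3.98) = -1.48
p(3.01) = -2.25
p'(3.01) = 3.57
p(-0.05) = 11.74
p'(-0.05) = -116.17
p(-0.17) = -31.03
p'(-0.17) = -1089.18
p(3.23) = -1.65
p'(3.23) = 2.08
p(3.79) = -0.93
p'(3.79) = 0.79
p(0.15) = 4.55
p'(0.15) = -10.94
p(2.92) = -2.62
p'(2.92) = 4.67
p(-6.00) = -0.29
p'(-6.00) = -0.13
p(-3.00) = 8.00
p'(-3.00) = -60.00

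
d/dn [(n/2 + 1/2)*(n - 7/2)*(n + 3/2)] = 3*n^2/2 - n - 29/8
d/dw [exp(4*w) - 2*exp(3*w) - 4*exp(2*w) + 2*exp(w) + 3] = (4*exp(3*w) - 6*exp(2*w) - 8*exp(w) + 2)*exp(w)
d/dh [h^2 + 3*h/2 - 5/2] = 2*h + 3/2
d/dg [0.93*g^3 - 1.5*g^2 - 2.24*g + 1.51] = 2.79*g^2 - 3.0*g - 2.24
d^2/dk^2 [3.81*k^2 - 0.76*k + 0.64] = 7.62000000000000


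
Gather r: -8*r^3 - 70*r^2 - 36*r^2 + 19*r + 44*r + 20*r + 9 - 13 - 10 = -8*r^3 - 106*r^2 + 83*r - 14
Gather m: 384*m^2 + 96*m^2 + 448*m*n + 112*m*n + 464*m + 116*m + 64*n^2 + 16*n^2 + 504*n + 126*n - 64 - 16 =480*m^2 + m*(560*n + 580) + 80*n^2 + 630*n - 80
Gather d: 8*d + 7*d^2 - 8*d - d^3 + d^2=-d^3 + 8*d^2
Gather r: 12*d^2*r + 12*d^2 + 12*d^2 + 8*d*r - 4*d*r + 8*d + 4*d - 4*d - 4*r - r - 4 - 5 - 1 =24*d^2 + 8*d + r*(12*d^2 + 4*d - 5) - 10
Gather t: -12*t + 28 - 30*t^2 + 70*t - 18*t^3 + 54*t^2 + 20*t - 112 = -18*t^3 + 24*t^2 + 78*t - 84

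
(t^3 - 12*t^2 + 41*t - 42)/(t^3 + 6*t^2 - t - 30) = (t^2 - 10*t + 21)/(t^2 + 8*t + 15)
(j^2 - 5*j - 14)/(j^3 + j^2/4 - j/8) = 8*(j^2 - 5*j - 14)/(j*(8*j^2 + 2*j - 1))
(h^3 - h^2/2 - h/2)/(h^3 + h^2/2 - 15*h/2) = (2*h^2 - h - 1)/(2*h^2 + h - 15)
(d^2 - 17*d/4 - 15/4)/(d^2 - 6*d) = (4*d^2 - 17*d - 15)/(4*d*(d - 6))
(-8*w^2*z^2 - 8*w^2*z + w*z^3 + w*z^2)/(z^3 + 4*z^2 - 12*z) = w*(-8*w*z - 8*w + z^2 + z)/(z^2 + 4*z - 12)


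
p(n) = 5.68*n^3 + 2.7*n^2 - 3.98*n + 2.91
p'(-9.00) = 1327.66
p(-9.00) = -3883.29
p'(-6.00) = 577.06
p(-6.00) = -1102.89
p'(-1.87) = 45.51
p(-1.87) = -17.35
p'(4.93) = 436.80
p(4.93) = 729.51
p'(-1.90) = 47.27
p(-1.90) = -18.74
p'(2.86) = 150.84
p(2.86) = 146.49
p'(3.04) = 169.91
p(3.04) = 175.34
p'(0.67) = 7.29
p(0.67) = 3.16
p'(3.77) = 258.57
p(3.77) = 330.63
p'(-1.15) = 12.35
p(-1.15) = 2.42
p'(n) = 17.04*n^2 + 5.4*n - 3.98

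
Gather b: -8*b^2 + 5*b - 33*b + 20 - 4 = -8*b^2 - 28*b + 16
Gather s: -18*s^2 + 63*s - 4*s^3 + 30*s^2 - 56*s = -4*s^3 + 12*s^2 + 7*s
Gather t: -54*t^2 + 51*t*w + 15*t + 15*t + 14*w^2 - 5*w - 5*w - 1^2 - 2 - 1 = -54*t^2 + t*(51*w + 30) + 14*w^2 - 10*w - 4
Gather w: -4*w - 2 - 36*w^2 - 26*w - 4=-36*w^2 - 30*w - 6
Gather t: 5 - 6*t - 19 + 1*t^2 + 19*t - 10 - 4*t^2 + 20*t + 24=-3*t^2 + 33*t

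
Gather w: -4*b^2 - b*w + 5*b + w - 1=-4*b^2 + 5*b + w*(1 - b) - 1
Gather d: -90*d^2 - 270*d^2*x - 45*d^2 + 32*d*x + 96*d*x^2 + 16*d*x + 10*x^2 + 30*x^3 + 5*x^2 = d^2*(-270*x - 135) + d*(96*x^2 + 48*x) + 30*x^3 + 15*x^2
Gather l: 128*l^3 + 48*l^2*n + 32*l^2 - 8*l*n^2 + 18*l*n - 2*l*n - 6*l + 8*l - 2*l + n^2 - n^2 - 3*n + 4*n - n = 128*l^3 + l^2*(48*n + 32) + l*(-8*n^2 + 16*n)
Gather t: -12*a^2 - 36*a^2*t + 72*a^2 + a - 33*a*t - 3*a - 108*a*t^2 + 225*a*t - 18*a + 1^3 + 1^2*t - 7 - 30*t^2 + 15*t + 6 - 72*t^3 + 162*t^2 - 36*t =60*a^2 - 20*a - 72*t^3 + t^2*(132 - 108*a) + t*(-36*a^2 + 192*a - 20)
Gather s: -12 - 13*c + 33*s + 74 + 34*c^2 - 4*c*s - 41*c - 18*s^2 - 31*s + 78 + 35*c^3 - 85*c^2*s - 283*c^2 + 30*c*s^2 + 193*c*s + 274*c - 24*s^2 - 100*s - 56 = 35*c^3 - 249*c^2 + 220*c + s^2*(30*c - 42) + s*(-85*c^2 + 189*c - 98) + 84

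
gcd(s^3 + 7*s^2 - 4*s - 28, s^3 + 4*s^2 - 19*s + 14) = s^2 + 5*s - 14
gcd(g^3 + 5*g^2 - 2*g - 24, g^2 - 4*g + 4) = g - 2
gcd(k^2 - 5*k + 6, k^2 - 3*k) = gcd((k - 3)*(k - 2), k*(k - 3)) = k - 3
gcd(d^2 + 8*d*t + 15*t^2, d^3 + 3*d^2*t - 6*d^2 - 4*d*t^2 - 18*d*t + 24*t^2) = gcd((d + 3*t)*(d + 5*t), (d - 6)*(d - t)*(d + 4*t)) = 1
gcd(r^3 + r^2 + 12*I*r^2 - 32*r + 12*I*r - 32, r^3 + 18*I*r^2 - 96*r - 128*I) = r + 8*I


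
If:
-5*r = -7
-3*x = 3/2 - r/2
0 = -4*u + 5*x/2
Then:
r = 7/5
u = -1/6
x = -4/15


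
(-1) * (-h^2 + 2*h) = h^2 - 2*h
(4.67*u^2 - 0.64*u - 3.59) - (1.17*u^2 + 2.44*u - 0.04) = 3.5*u^2 - 3.08*u - 3.55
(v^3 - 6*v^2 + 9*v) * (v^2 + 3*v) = v^5 - 3*v^4 - 9*v^3 + 27*v^2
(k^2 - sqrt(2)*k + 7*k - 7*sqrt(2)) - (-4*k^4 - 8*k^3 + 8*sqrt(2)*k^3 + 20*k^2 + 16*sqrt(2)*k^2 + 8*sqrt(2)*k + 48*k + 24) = 4*k^4 - 8*sqrt(2)*k^3 + 8*k^3 - 16*sqrt(2)*k^2 - 19*k^2 - 41*k - 9*sqrt(2)*k - 24 - 7*sqrt(2)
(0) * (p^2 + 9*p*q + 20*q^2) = 0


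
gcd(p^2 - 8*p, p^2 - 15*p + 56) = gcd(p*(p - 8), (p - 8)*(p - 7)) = p - 8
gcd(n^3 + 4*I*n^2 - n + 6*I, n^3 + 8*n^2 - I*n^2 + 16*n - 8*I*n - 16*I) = n - I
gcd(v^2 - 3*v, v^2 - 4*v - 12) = 1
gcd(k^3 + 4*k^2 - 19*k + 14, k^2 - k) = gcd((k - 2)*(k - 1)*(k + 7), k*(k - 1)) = k - 1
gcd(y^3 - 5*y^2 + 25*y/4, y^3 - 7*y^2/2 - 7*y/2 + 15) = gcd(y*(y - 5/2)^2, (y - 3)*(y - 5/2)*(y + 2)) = y - 5/2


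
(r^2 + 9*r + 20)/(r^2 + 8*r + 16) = (r + 5)/(r + 4)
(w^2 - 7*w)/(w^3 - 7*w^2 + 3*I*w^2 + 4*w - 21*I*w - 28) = w/(w^2 + 3*I*w + 4)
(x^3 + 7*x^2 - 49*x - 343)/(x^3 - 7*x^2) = 1 + 14/x + 49/x^2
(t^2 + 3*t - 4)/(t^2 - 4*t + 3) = (t + 4)/(t - 3)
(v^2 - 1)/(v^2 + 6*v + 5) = (v - 1)/(v + 5)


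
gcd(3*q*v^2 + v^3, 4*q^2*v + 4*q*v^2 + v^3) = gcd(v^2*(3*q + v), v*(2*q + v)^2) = v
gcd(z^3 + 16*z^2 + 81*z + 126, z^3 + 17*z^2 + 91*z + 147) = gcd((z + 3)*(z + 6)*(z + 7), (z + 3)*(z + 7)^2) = z^2 + 10*z + 21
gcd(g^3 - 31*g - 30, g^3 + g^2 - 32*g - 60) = g^2 - g - 30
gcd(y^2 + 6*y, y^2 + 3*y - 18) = y + 6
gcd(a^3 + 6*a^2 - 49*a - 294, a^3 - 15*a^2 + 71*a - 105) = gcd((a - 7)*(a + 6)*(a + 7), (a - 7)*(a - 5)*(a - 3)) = a - 7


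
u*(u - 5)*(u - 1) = u^3 - 6*u^2 + 5*u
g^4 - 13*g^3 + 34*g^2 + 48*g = g*(g - 8)*(g - 6)*(g + 1)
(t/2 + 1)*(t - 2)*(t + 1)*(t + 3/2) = t^4/2 + 5*t^3/4 - 5*t^2/4 - 5*t - 3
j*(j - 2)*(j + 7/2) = j^3 + 3*j^2/2 - 7*j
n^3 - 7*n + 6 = (n - 2)*(n - 1)*(n + 3)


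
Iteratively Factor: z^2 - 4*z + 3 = (z - 3)*(z - 1)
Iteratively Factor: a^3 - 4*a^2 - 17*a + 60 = (a - 3)*(a^2 - a - 20) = (a - 5)*(a - 3)*(a + 4)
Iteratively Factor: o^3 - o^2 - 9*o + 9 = (o - 3)*(o^2 + 2*o - 3) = (o - 3)*(o - 1)*(o + 3)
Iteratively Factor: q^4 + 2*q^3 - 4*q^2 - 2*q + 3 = (q - 1)*(q^3 + 3*q^2 - q - 3) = (q - 1)^2*(q^2 + 4*q + 3) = (q - 1)^2*(q + 3)*(q + 1)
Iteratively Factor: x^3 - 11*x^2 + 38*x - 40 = (x - 2)*(x^2 - 9*x + 20) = (x - 5)*(x - 2)*(x - 4)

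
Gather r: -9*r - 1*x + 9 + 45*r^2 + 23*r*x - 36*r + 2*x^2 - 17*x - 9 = 45*r^2 + r*(23*x - 45) + 2*x^2 - 18*x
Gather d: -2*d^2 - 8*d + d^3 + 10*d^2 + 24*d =d^3 + 8*d^2 + 16*d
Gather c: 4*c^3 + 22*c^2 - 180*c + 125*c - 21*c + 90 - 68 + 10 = 4*c^3 + 22*c^2 - 76*c + 32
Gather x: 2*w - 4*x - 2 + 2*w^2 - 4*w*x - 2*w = 2*w^2 + x*(-4*w - 4) - 2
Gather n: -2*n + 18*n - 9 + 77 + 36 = 16*n + 104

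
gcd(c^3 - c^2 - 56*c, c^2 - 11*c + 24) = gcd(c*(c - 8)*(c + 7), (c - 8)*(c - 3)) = c - 8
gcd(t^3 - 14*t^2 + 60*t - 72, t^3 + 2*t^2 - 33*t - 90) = t - 6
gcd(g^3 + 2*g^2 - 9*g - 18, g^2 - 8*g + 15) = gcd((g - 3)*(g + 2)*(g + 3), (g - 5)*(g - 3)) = g - 3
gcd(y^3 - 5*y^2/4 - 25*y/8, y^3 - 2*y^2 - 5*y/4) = y^2 - 5*y/2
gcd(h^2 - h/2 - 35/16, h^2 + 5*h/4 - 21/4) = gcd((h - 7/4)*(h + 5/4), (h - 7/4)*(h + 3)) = h - 7/4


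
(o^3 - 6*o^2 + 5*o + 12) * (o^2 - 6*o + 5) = o^5 - 12*o^4 + 46*o^3 - 48*o^2 - 47*o + 60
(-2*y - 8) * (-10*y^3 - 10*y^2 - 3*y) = 20*y^4 + 100*y^3 + 86*y^2 + 24*y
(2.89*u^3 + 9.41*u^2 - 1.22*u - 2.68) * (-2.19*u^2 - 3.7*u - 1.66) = -6.3291*u^5 - 31.3009*u^4 - 36.9426*u^3 - 5.2374*u^2 + 11.9412*u + 4.4488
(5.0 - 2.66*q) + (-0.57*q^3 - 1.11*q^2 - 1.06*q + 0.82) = -0.57*q^3 - 1.11*q^2 - 3.72*q + 5.82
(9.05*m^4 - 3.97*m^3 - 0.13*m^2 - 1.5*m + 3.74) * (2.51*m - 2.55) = 22.7155*m^5 - 33.0422*m^4 + 9.7972*m^3 - 3.4335*m^2 + 13.2124*m - 9.537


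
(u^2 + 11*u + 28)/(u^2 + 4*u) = (u + 7)/u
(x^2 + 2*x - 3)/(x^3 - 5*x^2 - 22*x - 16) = (-x^2 - 2*x + 3)/(-x^3 + 5*x^2 + 22*x + 16)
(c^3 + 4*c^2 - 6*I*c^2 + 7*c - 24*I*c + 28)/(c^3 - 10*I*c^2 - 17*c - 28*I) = (c + 4)/(c - 4*I)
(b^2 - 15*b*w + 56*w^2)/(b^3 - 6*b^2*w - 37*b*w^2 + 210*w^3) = (-b + 8*w)/(-b^2 - b*w + 30*w^2)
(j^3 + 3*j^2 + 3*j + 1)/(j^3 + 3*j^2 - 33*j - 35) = (j^2 + 2*j + 1)/(j^2 + 2*j - 35)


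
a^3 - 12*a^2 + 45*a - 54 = (a - 6)*(a - 3)^2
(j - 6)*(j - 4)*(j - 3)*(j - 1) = j^4 - 14*j^3 + 67*j^2 - 126*j + 72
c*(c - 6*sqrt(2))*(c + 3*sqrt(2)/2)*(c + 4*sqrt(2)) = c^4 - sqrt(2)*c^3/2 - 54*c^2 - 72*sqrt(2)*c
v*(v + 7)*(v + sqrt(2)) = v^3 + sqrt(2)*v^2 + 7*v^2 + 7*sqrt(2)*v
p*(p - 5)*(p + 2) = p^3 - 3*p^2 - 10*p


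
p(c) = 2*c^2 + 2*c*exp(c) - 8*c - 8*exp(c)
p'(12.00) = 2929626.25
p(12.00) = 2604268.66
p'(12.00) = 2929626.25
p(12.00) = 2604268.66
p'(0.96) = -14.82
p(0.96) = -21.72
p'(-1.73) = -16.60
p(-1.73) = 17.79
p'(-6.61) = -34.47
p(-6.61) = 140.24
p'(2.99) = 3.56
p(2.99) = -46.21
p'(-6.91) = -35.66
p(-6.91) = 150.75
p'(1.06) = -14.96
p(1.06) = -23.20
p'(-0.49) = -14.24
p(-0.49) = -1.10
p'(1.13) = -15.06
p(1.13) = -24.26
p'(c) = 2*c*exp(c) + 4*c - 6*exp(c) - 8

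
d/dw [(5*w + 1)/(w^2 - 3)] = (5*w^2 - 2*w*(5*w + 1) - 15)/(w^2 - 3)^2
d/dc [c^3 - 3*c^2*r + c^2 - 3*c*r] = 3*c^2 - 6*c*r + 2*c - 3*r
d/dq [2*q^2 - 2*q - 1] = 4*q - 2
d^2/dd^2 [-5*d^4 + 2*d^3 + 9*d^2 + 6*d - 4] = -60*d^2 + 12*d + 18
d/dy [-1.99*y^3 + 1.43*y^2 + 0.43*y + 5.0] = -5.97*y^2 + 2.86*y + 0.43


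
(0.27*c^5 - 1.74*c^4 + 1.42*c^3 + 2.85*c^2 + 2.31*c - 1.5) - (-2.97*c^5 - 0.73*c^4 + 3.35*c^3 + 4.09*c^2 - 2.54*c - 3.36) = 3.24*c^5 - 1.01*c^4 - 1.93*c^3 - 1.24*c^2 + 4.85*c + 1.86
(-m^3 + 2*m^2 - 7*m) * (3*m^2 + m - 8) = -3*m^5 + 5*m^4 - 11*m^3 - 23*m^2 + 56*m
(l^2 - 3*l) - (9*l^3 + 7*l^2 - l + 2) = -9*l^3 - 6*l^2 - 2*l - 2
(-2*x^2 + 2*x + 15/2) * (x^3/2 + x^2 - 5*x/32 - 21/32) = -x^5 - x^4 + 97*x^3/16 + 17*x^2/2 - 159*x/64 - 315/64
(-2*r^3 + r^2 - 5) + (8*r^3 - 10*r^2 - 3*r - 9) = 6*r^3 - 9*r^2 - 3*r - 14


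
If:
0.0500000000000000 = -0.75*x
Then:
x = -0.07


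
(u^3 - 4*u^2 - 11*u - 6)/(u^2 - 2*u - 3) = (u^2 - 5*u - 6)/(u - 3)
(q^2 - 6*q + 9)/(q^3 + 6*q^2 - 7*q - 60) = (q - 3)/(q^2 + 9*q + 20)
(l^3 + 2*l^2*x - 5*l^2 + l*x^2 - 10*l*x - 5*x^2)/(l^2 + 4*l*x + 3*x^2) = (l^2 + l*x - 5*l - 5*x)/(l + 3*x)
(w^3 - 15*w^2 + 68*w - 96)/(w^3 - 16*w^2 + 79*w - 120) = (w - 4)/(w - 5)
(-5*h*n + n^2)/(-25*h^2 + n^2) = n/(5*h + n)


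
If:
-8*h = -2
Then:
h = 1/4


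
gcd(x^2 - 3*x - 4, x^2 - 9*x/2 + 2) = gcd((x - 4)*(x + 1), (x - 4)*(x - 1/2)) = x - 4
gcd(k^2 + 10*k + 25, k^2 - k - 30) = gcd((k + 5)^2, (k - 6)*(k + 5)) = k + 5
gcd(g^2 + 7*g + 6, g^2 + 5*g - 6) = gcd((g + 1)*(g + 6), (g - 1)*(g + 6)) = g + 6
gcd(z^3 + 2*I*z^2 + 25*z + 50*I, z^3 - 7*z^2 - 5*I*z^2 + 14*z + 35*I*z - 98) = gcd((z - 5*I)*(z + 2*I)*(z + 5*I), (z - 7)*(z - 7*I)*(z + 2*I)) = z + 2*I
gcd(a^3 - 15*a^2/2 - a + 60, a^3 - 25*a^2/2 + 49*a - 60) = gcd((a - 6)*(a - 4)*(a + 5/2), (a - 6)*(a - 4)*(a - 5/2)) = a^2 - 10*a + 24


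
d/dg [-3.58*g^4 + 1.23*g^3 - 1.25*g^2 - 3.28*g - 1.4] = -14.32*g^3 + 3.69*g^2 - 2.5*g - 3.28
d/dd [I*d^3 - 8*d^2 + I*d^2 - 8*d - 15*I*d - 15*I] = 3*I*d^2 + 2*d*(-8 + I) - 8 - 15*I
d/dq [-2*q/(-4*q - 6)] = 3/(2*q + 3)^2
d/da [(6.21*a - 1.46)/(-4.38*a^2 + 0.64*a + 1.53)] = (27.1998*a^2 - 12.7896*a + 10.4357)/(19.1844*a^4 - 5.6064*a^3 - 12.9932*a^2 + 1.9584*a + 2.3409)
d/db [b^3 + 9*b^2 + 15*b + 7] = 3*b^2 + 18*b + 15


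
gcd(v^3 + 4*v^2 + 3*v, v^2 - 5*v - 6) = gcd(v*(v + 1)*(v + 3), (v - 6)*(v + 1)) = v + 1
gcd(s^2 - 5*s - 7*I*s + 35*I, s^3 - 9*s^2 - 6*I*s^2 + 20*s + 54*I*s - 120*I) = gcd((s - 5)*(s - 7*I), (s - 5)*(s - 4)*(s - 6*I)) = s - 5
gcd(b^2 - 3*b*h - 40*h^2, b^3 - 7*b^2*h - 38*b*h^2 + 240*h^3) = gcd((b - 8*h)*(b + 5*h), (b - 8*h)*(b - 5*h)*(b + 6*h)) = b - 8*h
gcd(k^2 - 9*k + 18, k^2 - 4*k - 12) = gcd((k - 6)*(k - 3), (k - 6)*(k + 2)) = k - 6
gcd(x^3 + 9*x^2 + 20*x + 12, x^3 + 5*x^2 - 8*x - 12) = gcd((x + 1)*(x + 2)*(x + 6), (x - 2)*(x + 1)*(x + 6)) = x^2 + 7*x + 6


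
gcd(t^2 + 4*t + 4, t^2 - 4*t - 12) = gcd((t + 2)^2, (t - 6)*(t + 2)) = t + 2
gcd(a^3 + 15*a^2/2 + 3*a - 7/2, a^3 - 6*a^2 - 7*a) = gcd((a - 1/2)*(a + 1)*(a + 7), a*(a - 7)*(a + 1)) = a + 1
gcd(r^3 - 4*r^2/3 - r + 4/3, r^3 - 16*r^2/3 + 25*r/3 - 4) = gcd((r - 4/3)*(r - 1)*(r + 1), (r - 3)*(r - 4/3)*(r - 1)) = r^2 - 7*r/3 + 4/3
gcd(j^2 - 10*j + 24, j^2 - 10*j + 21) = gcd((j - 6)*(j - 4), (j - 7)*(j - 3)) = 1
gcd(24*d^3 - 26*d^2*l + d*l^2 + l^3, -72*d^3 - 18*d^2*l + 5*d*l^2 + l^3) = 24*d^2 - 2*d*l - l^2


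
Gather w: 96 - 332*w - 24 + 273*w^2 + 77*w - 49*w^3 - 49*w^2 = -49*w^3 + 224*w^2 - 255*w + 72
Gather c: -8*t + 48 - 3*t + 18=66 - 11*t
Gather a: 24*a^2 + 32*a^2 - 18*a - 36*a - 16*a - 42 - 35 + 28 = 56*a^2 - 70*a - 49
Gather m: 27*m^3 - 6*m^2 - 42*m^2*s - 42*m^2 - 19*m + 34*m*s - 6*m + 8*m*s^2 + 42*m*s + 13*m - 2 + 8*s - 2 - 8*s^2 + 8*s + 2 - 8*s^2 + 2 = 27*m^3 + m^2*(-42*s - 48) + m*(8*s^2 + 76*s - 12) - 16*s^2 + 16*s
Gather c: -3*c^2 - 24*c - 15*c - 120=-3*c^2 - 39*c - 120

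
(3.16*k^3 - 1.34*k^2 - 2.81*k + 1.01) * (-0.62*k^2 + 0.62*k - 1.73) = -1.9592*k^5 + 2.79*k^4 - 4.5554*k^3 - 0.0501999999999999*k^2 + 5.4875*k - 1.7473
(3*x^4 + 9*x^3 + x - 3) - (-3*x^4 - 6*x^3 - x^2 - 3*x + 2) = 6*x^4 + 15*x^3 + x^2 + 4*x - 5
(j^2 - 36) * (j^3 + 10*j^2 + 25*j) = j^5 + 10*j^4 - 11*j^3 - 360*j^2 - 900*j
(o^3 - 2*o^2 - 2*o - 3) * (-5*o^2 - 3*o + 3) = -5*o^5 + 7*o^4 + 19*o^3 + 15*o^2 + 3*o - 9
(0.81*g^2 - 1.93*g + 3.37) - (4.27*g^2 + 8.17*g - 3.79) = -3.46*g^2 - 10.1*g + 7.16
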